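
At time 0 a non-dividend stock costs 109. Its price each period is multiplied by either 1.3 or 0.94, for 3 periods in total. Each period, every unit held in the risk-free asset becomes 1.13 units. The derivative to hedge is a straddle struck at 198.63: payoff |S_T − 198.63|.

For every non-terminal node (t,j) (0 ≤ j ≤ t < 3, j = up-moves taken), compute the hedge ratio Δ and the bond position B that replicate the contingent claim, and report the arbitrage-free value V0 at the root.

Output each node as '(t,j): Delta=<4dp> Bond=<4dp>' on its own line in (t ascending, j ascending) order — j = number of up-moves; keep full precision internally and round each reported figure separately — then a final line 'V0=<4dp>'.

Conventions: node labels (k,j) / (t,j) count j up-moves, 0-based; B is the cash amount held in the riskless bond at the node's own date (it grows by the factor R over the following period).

Since d<R<u, set p* = (R−d)/(u−d) = 0.5278; price each node as the discounted p*-expectation of its children.
Terminal payoffs: V(3,0)=108.0963, V(3,1)=73.4239, V(3,2)=25.4726, V(3,3)=40.8430
  t=2,j=0: stock 96.3124 → up 125.2061 (V=73.4239), down 90.5337 (V=108.0963). Price 79.4664; hedge Δ=-1.0000, bond B=175.7788.
  t=2,j=1: stock 133.1980 → up 173.1574 (V=25.4726), down 125.2061 (V=73.4239). Price 42.5808; hedge Δ=-1.0000, bond B=175.7788.
  t=2,j=2: stock 184.2100 → up 239.4730 (V=40.8430), down 173.1574 (V=25.4726). Price 29.7210; hedge Δ=0.2318, bond B=-12.9745.
  t=1,j=0: stock 102.4600 → up 133.1980 (V=42.5808), down 96.3124 (V=79.4664). Price 53.0964; hedge Δ=-1.0000, bond B=155.5564.
  t=1,j=1: stock 141.7000 → up 184.2100 (V=29.7210), down 133.1980 (V=42.5808). Price 31.6758; hedge Δ=-0.2521, bond B=67.3973.
  t=0,j=0: stock 109.0000 → up 141.7000 (V=31.6758), down 102.4600 (V=53.0964). Price 36.9833; hedge Δ=-0.5459, bond B=96.4850.
Check: Δ(0,0)·S0 + B(0,0) = 36.9833 = V0.

(0,0): Delta=-0.5459 Bond=96.4850
(1,0): Delta=-1.0000 Bond=155.5564
(1,1): Delta=-0.2521 Bond=67.3973
(2,0): Delta=-1.0000 Bond=175.7788
(2,1): Delta=-1.0000 Bond=175.7788
(2,2): Delta=0.2318 Bond=-12.9745
V0=36.9833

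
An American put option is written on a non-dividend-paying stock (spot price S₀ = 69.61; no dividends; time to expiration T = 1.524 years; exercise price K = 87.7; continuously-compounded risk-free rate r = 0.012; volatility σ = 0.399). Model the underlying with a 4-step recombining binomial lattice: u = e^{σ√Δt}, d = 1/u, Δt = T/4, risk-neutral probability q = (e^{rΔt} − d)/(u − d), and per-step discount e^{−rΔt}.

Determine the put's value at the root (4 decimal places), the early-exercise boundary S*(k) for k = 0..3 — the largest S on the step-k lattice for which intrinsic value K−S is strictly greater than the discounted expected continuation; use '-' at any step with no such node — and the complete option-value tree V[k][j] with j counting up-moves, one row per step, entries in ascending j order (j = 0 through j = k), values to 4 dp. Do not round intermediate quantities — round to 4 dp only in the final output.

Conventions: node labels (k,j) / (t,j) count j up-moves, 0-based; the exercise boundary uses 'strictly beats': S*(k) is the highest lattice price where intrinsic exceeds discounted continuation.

params: Δt=0.38100 u=1.27926 d=0.78170 q=0.44795 e^(-rΔt)=0.99544
t_4 payoffs: 61.7084 45.1644 18.0900 0.0000 0.0000
t_3: node(3,0) S=33.2501 payoff=54.4499 vs cont=54.0499 → 54.4499 [stop]  node(3,1) S=54.4142 payoff=33.2858 vs cont=32.8858 → 33.2858 [stop]  node(3,2) S=89.0494 payoff=0.0000 vs cont=9.9411 → 9.9411 [wait]  node(3,3) S=145.7305 payoff=0.0000 vs cont=0.0000 → 0.0000 [wait]  ⇒ S*(3)=54.4142
t_2: node(2,0) S=42.5356 payoff=45.1644 vs cont=44.7644 → 45.1644 [stop]  node(2,1) S=69.6100 payoff=18.0900 vs cont=22.7244 → 22.7244 [wait]  node(2,2) S=113.9176 payoff=0.0000 vs cont=5.4629 → 5.4629 [wait]  ⇒ S*(2)=42.5356
t_1: node(1,0) S=54.4142 payoff=33.2858 vs cont=34.9523 → 34.9523 [wait]  node(1,1) S=89.0494 payoff=0.0000 vs cont=14.9238 → 14.9238 [wait]  ⇒ S*(1)=-
t_0: node(0,0) S=69.6100 payoff=18.0900 vs cont=25.8621 → 25.8621 [wait]  ⇒ S*(0)=-

price = 25.8621
boundary = - - 42.5356 54.4142
tree:
25.8621
34.9523 14.9238
45.1644 22.7244 5.4629
54.4499 33.2858 9.9411 0.0000
61.7084 45.1644 18.0900 0.0000 0.0000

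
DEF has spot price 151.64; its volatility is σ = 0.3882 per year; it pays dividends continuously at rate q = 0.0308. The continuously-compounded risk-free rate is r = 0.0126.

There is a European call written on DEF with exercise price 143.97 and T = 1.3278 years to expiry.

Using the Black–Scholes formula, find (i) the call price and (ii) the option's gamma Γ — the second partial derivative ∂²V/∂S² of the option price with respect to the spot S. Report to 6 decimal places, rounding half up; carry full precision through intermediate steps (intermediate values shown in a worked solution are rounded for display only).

price = 27.448524
Γ = 0.005420

σ√T = 0.3882·√1.3278 = 0.447324
d₁ = (ln(S/K) + (r−q+σ²/2)T) / (σ√T) = (ln(151.64/143.97) + (0.0126−0.0308+0.3882²/2)·1.3278) / 0.447324 = (0.051904 + 0.075883) / 0.447324 = 0.285671
d₂ = d₁ − σ√T = 0.285671 − 0.447324 = -0.161652
e^{−rT} = 0.983409
e^{−qT} = 0.959929
N(d₁) = 0.612435,  N(d₂) = 0.435790
Call price V = S·e^{−qT}·N(d₁) − K·e^{−rT}·N(d₂) = 89.148257 − 61.699733 = 27.448524
φ(d₁) = (1/√(2π))·e^{−d₁²/2} = 0.382991
Γ = e^{−qT}·φ(d₁) / (S·σ·√T) = 0.005420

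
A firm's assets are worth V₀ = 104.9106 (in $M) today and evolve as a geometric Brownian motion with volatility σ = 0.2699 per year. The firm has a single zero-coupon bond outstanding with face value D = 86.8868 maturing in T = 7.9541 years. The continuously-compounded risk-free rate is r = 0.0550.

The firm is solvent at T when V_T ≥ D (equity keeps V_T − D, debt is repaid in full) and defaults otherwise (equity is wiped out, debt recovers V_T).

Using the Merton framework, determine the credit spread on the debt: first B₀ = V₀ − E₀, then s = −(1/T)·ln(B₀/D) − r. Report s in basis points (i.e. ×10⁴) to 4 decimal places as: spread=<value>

spread=153.8968

Work the structural quantities from V₀ = 104.9106 against face 86.8868:
d₁ = [ln(V₀/D) + (r + σ²/2)T] / (σ√T)
   = [ln(104.9106/86.8868) + (0.0550 + 0.5·0.2699²)·7.9541] / (0.2699·√7.9541)
   = [0.188502 + 0.727188] / 0.761199 = 1.202957
d₂ = d₁ − σ√T = 1.202957 − 0.761199 = 0.441758
N(d₁) = 0.885504,  N(d₂) = 0.670668,  e^(−rT) = 0.645664
E₀ = V₀·N(d₁) − D·e^(−rT)·N(d₂)
   = 104.9106·0.885504 − 86.8868·0.645664·0.670668 = 55.274442
B₀ = V₀ − E₀ = 104.9106 − 55.274442 = 49.636158
spread = −(1/T)·ln(B₀/D) − r = −(1/7.9541)·ln(49.636158/86.8868) − 0.0550 = 0.01538968
in basis points: 0.01538968 × 10⁴ = 153.8968 bp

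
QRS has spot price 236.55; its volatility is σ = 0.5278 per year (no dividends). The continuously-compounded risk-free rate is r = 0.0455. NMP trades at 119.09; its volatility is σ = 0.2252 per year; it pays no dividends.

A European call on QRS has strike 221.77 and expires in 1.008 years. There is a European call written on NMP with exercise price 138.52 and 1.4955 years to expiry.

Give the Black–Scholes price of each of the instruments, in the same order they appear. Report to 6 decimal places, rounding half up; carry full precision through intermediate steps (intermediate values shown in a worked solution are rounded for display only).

[QRS call K=221.77]
σ√T = 0.5278·√1.008 = 0.529907
d₁ = (ln(S/K) + (r+σ²/2)T) / (σ√T) = (ln(236.55/221.77) + (0.0455+0.5278²/2)·1.008) / 0.529907 = (0.064519 + 0.186265) / 0.529907 = 0.473259
d₂ = d₁ − σ√T = 0.473259 − 0.529907 = -0.056648
e^{−rT} = 0.955172
N(d₁) = 0.681986,  N(d₂) = 0.477413
price = S·N(d₁) − K·e^{−rT}·N(d₂) = 161.323780 − 101.129660 = 60.194120
[NMP call K=138.52]
σ√T = 0.2252·√1.4955 = 0.275399
d₁ = (ln(S/K) + (r+σ²/2)T) / (σ√T) = (ln(119.09/138.52) + (0.0455+0.2252²/2)·1.4955) / 0.275399 = (-0.151135 + 0.105967) / 0.275399 = -0.164009
d₂ = d₁ − σ√T = -0.164009 − 0.275399 = -0.439407
e^{−rT} = 0.934218
N(d₁) = 0.434862,  N(d₂) = 0.330183
price = S·N(d₁) − K·e^{−rT}·N(d₂) = 51.787727 − 42.728316 = 9.059411

price(QRS call K=221.77) = 60.194120
price(NMP call K=138.52) = 9.059411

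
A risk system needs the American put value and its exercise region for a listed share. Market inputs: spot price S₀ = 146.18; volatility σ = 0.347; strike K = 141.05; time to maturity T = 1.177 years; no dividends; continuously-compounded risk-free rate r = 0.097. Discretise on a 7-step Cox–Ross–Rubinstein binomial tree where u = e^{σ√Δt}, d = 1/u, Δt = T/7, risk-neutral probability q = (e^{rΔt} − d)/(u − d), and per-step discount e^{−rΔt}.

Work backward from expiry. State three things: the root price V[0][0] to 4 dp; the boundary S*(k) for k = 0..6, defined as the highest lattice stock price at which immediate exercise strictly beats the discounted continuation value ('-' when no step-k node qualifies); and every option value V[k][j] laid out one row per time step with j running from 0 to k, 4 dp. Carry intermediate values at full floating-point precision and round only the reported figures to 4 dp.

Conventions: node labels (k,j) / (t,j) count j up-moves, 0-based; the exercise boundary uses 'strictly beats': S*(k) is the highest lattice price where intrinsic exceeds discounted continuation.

Δt=0.16814  u=1.15291  d=0.86737  q=0.52208  discount=0.98382
step 7 (expiry): payoffs max(K−S,0) = 87.0588 69.2849 45.6599 14.2577 0.0000 0.0000 0.0000 0.0000
step 6: (k=6,j=0): S=62.2470, K−S=78.8030, hold=76.5212 ⇒ V=78.8030 exercise | (k=6,j=1): S=82.7386, K−S=58.3114, hold=56.0296 ⇒ V=58.3114 exercise | (k=6,j=2): S=109.9760, K−S=31.0740, hold=28.7921 ⇒ V=31.0740 exercise | (k=6,j=3): S=146.1800, K−S=0.0000, hold=6.7038 ⇒ V=6.7038 continue | (k=6,j=4): S=194.3023, K−S=0.0000, hold=0.0000 ⇒ V=0.0000 continue | (k=6,j=5): S=258.2663, K−S=0.0000, hold=0.0000 ⇒ V=0.0000 continue | (k=6,j=6): S=343.2872, K−S=0.0000, hold=0.0000 ⇒ V=0.0000 continue  boundary S*=109.9760
step 5: (k=5,j=0): S=71.7651, K−S=69.2849, hold=67.0031 ⇒ V=69.2849 exercise | (k=5,j=1): S=95.3901, K−S=45.6599, hold=43.3781 ⇒ V=45.6599 exercise | (k=5,j=2): S=126.7923, K−S=14.2577, hold=18.0540 ⇒ V=18.0540 continue | (k=5,j=3): S=168.5322, K−S=0.0000, hold=3.1521 ⇒ V=3.1521 continue | (k=5,j=4): S=224.0128, K−S=0.0000, hold=0.0000 ⇒ V=0.0000 continue | (k=5,j=5): S=297.7575, K−S=0.0000, hold=0.0000 ⇒ V=0.0000 continue  boundary S*=95.3901
step 4: (k=4,j=0): S=82.7386, K−S=58.3114, hold=56.0296 ⇒ V=58.3114 exercise | (k=4,j=1): S=109.9760, K−S=31.0740, hold=30.7421 ⇒ V=31.0740 exercise | (k=4,j=2): S=146.1800, K−S=0.0000, hold=10.1079 ⇒ V=10.1079 continue | (k=4,j=3): S=194.3023, K−S=0.0000, hold=1.4821 ⇒ V=1.4821 continue | (k=4,j=4): S=258.2663, K−S=0.0000, hold=0.0000 ⇒ V=0.0000 continue  boundary S*=109.9760
step 3: (k=3,j=0): S=95.3901, K−S=45.6599, hold=43.3781 ⇒ V=45.6599 exercise | (k=3,j=1): S=126.7923, K−S=14.2577, hold=19.8025 ⇒ V=19.8025 continue | (k=3,j=2): S=168.5322, K−S=0.0000, hold=5.5139 ⇒ V=5.5139 continue | (k=3,j=3): S=224.0128, K−S=0.0000, hold=0.6969 ⇒ V=0.6969 continue  boundary S*=95.3901
step 2: (k=2,j=0): S=109.9760, K−S=31.0740, hold=31.6401 ⇒ V=31.6401 continue | (k=2,j=1): S=146.1800, K−S=0.0000, hold=12.1431 ⇒ V=12.1431 continue | (k=2,j=2): S=194.3023, K−S=0.0000, hold=2.9505 ⇒ V=2.9505 continue  boundary S*=-
step 1: (k=1,j=0): S=126.7923, K−S=14.2577, hold=21.1140 ⇒ V=21.1140 continue | (k=1,j=1): S=168.5322, K−S=0.0000, hold=7.2251 ⇒ V=7.2251 continue  boundary S*=-
step 0: (k=0,j=0): S=146.1800, K−S=0.0000, hold=13.6386 ⇒ V=13.6386 continue  boundary S*=-

price = 13.6386
boundary = - - - 95.3901 109.9760 95.3901 109.9760
tree:
13.6386
21.1140 7.2251
31.6401 12.1431 2.9505
45.6599 19.8025 5.5139 0.6969
58.3114 31.0740 10.1079 1.4821 0.0000
69.2849 45.6599 18.0540 3.1521 0.0000 0.0000
78.8030 58.3114 31.0740 6.7038 0.0000 0.0000 0.0000
87.0588 69.2849 45.6599 14.2577 0.0000 0.0000 0.0000 0.0000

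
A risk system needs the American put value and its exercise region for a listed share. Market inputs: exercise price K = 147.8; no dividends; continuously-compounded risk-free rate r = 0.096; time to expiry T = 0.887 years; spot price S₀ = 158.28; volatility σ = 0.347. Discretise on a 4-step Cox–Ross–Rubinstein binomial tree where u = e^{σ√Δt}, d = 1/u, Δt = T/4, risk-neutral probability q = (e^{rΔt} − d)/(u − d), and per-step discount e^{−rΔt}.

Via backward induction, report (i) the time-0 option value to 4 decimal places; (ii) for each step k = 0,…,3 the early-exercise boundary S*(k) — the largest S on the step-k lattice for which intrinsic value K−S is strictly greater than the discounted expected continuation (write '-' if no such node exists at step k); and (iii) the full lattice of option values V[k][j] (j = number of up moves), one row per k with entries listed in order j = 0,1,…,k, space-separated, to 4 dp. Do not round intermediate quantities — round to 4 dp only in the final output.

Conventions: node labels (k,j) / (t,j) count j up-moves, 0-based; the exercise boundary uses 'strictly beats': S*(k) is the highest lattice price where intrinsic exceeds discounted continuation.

Δt=0.22175  u=1.17751  d=0.84925  q=0.52479  discount=0.97894
step 4 (expiry): payoffs max(K−S,0) = 65.4687 33.6448 0.0000 0.0000 0.0000
step 3: (k=3,j=0): S=96.9461, K−S=50.8539, hold=47.7408 ⇒ V=50.8539 exercise | (k=3,j=1): S=134.4190, K−S=13.3810, hold=15.6517 ⇒ V=15.6517 continue | (k=3,j=2): S=186.3766, K−S=0.0000, hold=0.0000 ⇒ V=0.0000 continue | (k=3,j=3): S=258.4174, K−S=0.0000, hold=0.0000 ⇒ V=0.0000 continue  boundary S*=96.9461
step 2: (k=2,j=0): S=114.1552, K−S=33.6448, hold=31.6983 ⇒ V=33.6448 exercise | (k=2,j=1): S=158.2800, K−S=0.0000, hold=7.2813 ⇒ V=7.2813 continue | (k=2,j=2): S=219.4606, K−S=0.0000, hold=0.0000 ⇒ V=0.0000 continue  boundary S*=114.1552
step 1: (k=1,j=0): S=134.4190, K−S=13.3810, hold=19.3924 ⇒ V=19.3924 continue | (k=1,j=1): S=186.3766, K−S=0.0000, hold=3.3873 ⇒ V=3.3873 continue  boundary S*=-
step 0: (k=0,j=0): S=158.2800, K−S=0.0000, hold=10.7616 ⇒ V=10.7616 continue  boundary S*=-

price = 10.7616
boundary = - - 114.1552 96.9461
tree:
10.7616
19.3924 3.3873
33.6448 7.2813 0.0000
50.8539 15.6517 0.0000 0.0000
65.4687 33.6448 0.0000 0.0000 0.0000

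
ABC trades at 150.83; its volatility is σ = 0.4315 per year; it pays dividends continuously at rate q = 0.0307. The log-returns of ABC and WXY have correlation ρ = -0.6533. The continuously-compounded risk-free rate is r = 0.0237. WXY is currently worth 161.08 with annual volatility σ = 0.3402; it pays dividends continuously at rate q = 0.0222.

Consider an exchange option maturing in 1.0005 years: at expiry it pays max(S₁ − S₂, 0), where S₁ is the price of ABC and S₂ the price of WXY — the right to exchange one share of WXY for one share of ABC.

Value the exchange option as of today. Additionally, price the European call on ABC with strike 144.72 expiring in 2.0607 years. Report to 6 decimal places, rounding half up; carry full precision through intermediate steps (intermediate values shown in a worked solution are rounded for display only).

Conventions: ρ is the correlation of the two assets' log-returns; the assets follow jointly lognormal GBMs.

exchange price = 36.318169
price(ABC call K=144.72) = 35.890414

σ_eff = √(σ₁² + σ₂² − 2ρσ₁σ₂) = √(0.4315² + 0.3402² − 2·-0.6533·0.4315·0.3402) = 0.702661
d₁ = (ln(S₁/S₂) + (q₂ − q₁ + σ_eff²/2)T) / (σ_eff√T) = (ln(150.83/161.08) + (0.0222 − 0.0307 + 0.246866)·1.0005) / 0.702837 = 0.245772
d₂ = d₁ − σ_eff√T = 0.245772 − 0.702837 = -0.457064
N(d₁) = 0.597071,  N(d₂) = 0.323812
V = S₁·e^{−q₁T}·N(d₁) − S₂·e^{−q₂T}·N(d₂) = 87.332110 − 51.013941 = 36.318169
[vanilla: ABC call K=144.72]
σ√T = 0.4315·√2.0607 = 0.619424
d₁ = (ln(S/K) + (r−q+σ²/2)T) / (σ√T) = (ln(150.83/144.72) + (0.0237−0.0307+0.4315²/2)·2.0607) / 0.619424 = (0.041353 + 0.177418) / 0.619424 = 0.353184
d₂ = d₁ − σ√T = 0.353184 − 0.619424 = -0.266240
e^{−rT} = 0.952335
e^{−qT} = 0.938696
N(d₁) = 0.638025,  N(d₂) = 0.395027
price = S·e^{−qT}·N(d₁) − K·e^{−rT}·N(d₂) = 90.333806 − 54.443393 = 35.890414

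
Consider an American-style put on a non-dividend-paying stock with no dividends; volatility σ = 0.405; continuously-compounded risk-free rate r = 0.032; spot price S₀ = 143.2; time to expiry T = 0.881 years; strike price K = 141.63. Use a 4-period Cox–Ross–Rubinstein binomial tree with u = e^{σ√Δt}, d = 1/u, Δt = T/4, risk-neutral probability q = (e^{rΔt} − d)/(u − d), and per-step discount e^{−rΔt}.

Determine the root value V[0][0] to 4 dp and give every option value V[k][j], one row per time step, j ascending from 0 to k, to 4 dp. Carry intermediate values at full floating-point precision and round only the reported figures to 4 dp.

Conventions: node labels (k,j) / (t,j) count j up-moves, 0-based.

Δt=0.22025  u=1.20933  d=0.82690  q=0.47112  discount=0.99298
step 4 (expiry): payoffs max(K−S,0) = 74.6788 43.7147 0.0000 0.0000 0.0000
k=3: (k=3,j=0): S=80.9663, K−S=60.6637, hold=59.6690 ⇒ V=60.6637 exercise | (k=3,j=1): S=118.4123, K−S=23.2177, hold=22.9575 ⇒ V=23.2177 exercise | (k=3,j=2): S=173.1766, K−S=0.0000, hold=0.0000 ⇒ V=0.0000 continue | (k=3,j=3): S=253.2688, K−S=0.0000, hold=0.0000 ⇒ V=0.0000 continue
k=2: (k=2,j=0): S=97.9153, K−S=43.7147, hold=42.7200 ⇒ V=43.7147 exercise | (k=2,j=1): S=143.2000, K−S=0.0000, hold=12.1932 ⇒ V=12.1932 continue | (k=2,j=2): S=209.4284, K−S=0.0000, hold=0.0000 ⇒ V=0.0000 continue
k=1: (k=1,j=0): S=118.4123, K−S=23.2177, hold=28.6616 ⇒ V=28.6616 continue | (k=1,j=1): S=173.1766, K−S=0.0000, hold=6.4034 ⇒ V=6.4034 continue
k=0: (k=0,j=0): S=143.2000, K−S=0.0000, hold=18.0477 ⇒ V=18.0477 continue

price = 18.0477
tree:
18.0477
28.6616 6.4034
43.7147 12.1932 0.0000
60.6637 23.2177 0.0000 0.0000
74.6788 43.7147 0.0000 0.0000 0.0000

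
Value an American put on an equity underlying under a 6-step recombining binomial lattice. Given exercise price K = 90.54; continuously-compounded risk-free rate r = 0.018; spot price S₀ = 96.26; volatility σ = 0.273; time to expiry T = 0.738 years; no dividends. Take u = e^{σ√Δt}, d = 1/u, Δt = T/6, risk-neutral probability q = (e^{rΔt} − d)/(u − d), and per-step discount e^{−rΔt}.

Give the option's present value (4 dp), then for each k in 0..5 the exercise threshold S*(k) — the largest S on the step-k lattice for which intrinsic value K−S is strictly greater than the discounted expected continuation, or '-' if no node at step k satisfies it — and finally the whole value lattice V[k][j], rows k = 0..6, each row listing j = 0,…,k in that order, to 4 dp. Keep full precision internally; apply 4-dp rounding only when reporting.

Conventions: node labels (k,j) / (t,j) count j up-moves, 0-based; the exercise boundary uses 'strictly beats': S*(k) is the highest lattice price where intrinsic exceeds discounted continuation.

price = 5.9235
boundary = - - - - 65.6327 72.2273
tree:
5.9235
8.9976 2.7206
13.2192 4.6029 0.7551
18.6265 7.5978 1.4771 0.0000
24.9073 12.1119 2.8894 0.0000 0.0000
30.8999 18.3127 5.6518 0.0000 0.0000 0.0000
36.3452 24.9073 11.0554 0.0000 0.0000 0.0000 0.0000

Δt=0.12300  u=1.10048  d=0.90870  q=0.48764  discount=0.99779
step 6 (expiry): payoffs max(K−S,0) = 36.3452 24.9073 11.0554 0.0000 0.0000 0.0000 0.0000
step 5: (k=5,j=0): S=59.6401, K−S=30.8999, hold=30.6996 ⇒ V=30.8999 exercise | (k=5,j=1): S=72.2273, K−S=18.3127, hold=18.1124 ⇒ V=18.3127 exercise | (k=5,j=2): S=87.4711, K−S=3.0689, hold=5.6518 ⇒ V=5.6518 continue | (k=5,j=3): S=105.9320, K−S=0.0000, hold=0.0000 ⇒ V=0.0000 continue | (k=5,j=4): S=128.2892, K−S=0.0000, hold=0.0000 ⇒ V=0.0000 continue | (k=5,j=5): S=155.3650, K−S=0.0000, hold=0.0000 ⇒ V=0.0000 continue  boundary S*=72.2273
step 4: (k=4,j=0): S=65.6327, K−S=24.9073, hold=24.7071 ⇒ V=24.9073 exercise | (k=4,j=1): S=79.4846, K−S=11.0554, hold=12.1119 ⇒ V=12.1119 continue | (k=4,j=2): S=96.2600, K−S=0.0000, hold=2.8894 ⇒ V=2.8894 continue | (k=4,j=3): S=116.5759, K−S=0.0000, hold=0.0000 ⇒ V=0.0000 continue | (k=4,j=4): S=141.1795, K−S=0.0000, hold=0.0000 ⇒ V=0.0000 continue  boundary S*=65.6327
step 3: (k=3,j=0): S=72.2273, K−S=18.3127, hold=18.6265 ⇒ V=18.6265 continue | (k=3,j=1): S=87.4711, K−S=3.0689, hold=7.5978 ⇒ V=7.5978 continue | (k=3,j=2): S=105.9320, K−S=0.0000, hold=1.4771 ⇒ V=1.4771 continue | (k=3,j=3): S=128.2892, K−S=0.0000, hold=0.0000 ⇒ V=0.0000 continue  boundary S*=-
step 2: (k=2,j=0): S=79.4846, K−S=11.0554, hold=13.2192 ⇒ V=13.2192 continue | (k=2,j=1): S=96.2600, K−S=0.0000, hold=4.6029 ⇒ V=4.6029 continue | (k=2,j=2): S=116.5759, K−S=0.0000, hold=0.7551 ⇒ V=0.7551 continue  boundary S*=-
step 1: (k=1,j=0): S=87.4711, K−S=3.0689, hold=8.9976 ⇒ V=8.9976 continue | (k=1,j=1): S=105.9320, K−S=0.0000, hold=2.7206 ⇒ V=2.7206 continue  boundary S*=-
step 0: (k=0,j=0): S=96.2600, K−S=0.0000, hold=5.9235 ⇒ V=5.9235 continue  boundary S*=-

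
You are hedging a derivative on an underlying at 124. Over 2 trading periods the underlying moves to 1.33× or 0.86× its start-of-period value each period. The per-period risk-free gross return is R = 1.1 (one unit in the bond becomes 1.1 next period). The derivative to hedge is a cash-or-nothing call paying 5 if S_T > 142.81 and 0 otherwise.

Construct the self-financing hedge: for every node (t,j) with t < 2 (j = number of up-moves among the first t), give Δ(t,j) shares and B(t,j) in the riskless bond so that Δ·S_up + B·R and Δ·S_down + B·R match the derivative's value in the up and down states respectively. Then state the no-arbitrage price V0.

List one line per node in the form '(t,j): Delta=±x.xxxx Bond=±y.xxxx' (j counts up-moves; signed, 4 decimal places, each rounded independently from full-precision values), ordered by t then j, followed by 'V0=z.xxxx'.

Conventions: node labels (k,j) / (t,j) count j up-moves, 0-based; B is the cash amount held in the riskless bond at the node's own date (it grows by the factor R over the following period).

No-arbitrage ⇒ martingale measure with p* = (R−d)/(u−d) = 0.5106.
Terminal payoffs: V(2,0)=0.0000, V(2,1)=0.0000, V(2,2)=5.0000
Node (1,0) S=106.6400: V=(p*·0.0000+(1−p*)·0.0000)/1.1=0.0000; Δ=(0.0000−0.0000)/(141.8312−91.7104)=0.0000; B=V−Δ·S=0.0000
Node (1,1) S=164.9200: V=(p*·5.0000+(1−p*)·0.0000)/1.1=2.3211; Δ=(5.0000−0.0000)/(219.3436−141.8312)=0.0645; B=V−Δ·S=-8.3172
Node (0,0) S=124.0000: V=(p*·2.3211+(1−p*)·0.0000)/1.1=1.0775; Δ=(2.3211−0.0000)/(164.9200−106.6400)=0.0398; B=V−Δ·S=-3.8610
Check: Δ(0,0)·S0 + B(0,0) = 1.0775 = V0.

(0,0): Delta=0.0398 Bond=-3.8610
(1,0): Delta=0.0000 Bond=0.0000
(1,1): Delta=0.0645 Bond=-8.3172
V0=1.0775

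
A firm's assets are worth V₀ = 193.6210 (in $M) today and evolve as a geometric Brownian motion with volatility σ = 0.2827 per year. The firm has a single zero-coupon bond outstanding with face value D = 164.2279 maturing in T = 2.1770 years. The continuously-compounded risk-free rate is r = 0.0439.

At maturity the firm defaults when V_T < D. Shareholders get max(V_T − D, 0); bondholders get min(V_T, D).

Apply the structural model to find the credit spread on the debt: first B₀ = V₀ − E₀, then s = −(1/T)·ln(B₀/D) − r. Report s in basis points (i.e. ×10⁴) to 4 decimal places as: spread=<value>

Apply the equity-as-call identities (strike 164.2279, horizon 2.1770 years):
d₁ = [ln(V₀/D) + (r + σ²/2)T] / (σ√T)
   = [ln(193.6210/164.2279) + (0.0439 + 0.5·0.2827²)·2.1770] / (0.2827·√2.1770)
   = [0.164648 + 0.182562] / 0.417114 = 0.832410
d₂ = d₁ − σ√T = 0.832410 − 0.417114 = 0.415296
N(d₁) = 0.797411,  N(d₂) = 0.661037,  e^(−rT) = 0.908854
E₀ = V₀·N(d₁) − D·e^(−rT)·N(d₂)
   = 193.6210·0.797411 − 164.2279·0.908854·0.661037 = 55.729620
B₀ = V₀ − E₀ = 193.6210 − 55.729620 = 137.891380
spread = −(1/T)·ln(B₀/D) − r = −(1/2.1770)·ln(137.891380/164.2279) − 0.0439 = 0.03638885
in basis points: 0.03638885 × 10⁴ = 363.8885 bp

spread=363.8885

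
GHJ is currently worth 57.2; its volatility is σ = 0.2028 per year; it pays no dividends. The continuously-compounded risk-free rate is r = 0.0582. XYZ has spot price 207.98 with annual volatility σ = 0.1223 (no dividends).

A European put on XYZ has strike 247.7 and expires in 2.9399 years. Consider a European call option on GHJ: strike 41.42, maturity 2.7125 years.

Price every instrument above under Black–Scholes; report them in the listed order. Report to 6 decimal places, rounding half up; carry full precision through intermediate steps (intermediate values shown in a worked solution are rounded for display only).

price(XYZ put K=247.7) = 17.784589
price(GHJ call K=41.42) = 22.329023

[XYZ put K=247.7]
σ√T = 0.1223·√2.9399 = 0.209697
d₁ = (ln(S/K) + (r+σ²/2)T) / (σ√T) = (ln(207.98/247.7) + (0.0582+0.1223²/2)·2.9399) / 0.209697 = (-0.174776 + 0.193089) / 0.209697 = 0.087327
d₂ = d₁ − σ√T = 0.087327 − 0.209697 = -0.122370
e^{−rT} = 0.842735
N(−d₁) = 0.465206,  N(−d₂) = 0.548697
price = K·e^{−rT}·N(−d₂) − S·N(−d₁) = 114.538090 − 96.753501 = 17.784589
[GHJ call K=41.42]
σ√T = 0.2028·√2.7125 = 0.334005
d₁ = (ln(S/K) + (r+σ²/2)T) / (σ√T) = (ln(57.2/41.42) + (0.0582+0.2028²/2)·2.7125) / 0.334005 = (0.322790 + 0.213647) / 0.334005 = 1.606076
d₂ = d₁ − σ√T = 1.606076 − 0.334005 = 1.272071
e^{−rT} = 0.853963
N(d₁) = 0.945871,  N(d₂) = 0.898326
price = S·N(d₁) − K·e^{−rT}·N(d₂) = 54.103843 − 31.774820 = 22.329023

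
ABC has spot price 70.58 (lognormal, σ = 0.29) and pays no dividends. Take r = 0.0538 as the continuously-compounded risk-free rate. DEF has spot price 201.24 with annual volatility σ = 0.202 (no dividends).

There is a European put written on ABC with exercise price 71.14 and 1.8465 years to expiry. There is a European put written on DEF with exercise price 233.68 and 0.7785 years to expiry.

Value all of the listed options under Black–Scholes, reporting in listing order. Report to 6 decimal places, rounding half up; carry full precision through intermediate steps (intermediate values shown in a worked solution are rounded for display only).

price(ABC put K=71.14) = 7.737825
price(DEF put K=233.68) = 29.188550

[ABC put K=71.14]
σ√T = 0.29·√1.8465 = 0.394069
d₁ = (ln(S/K) + (r+σ²/2)T) / (σ√T) = (ln(70.58/71.14) + (0.0538+0.29²/2)·1.8465) / 0.394069 = (-0.007903 + 0.176987) / 0.394069 = 0.429072
d₂ = d₁ − σ√T = 0.429072 − 0.394069 = 0.035003
e^{−rT} = 0.905433
N(−d₁) = 0.333935,  N(−d₂) = 0.486039
price = K·e^{−rT}·N(−d₂) − S·N(−d₁) = 31.306989 − 23.569165 = 7.737825
[DEF put K=233.68]
σ√T = 0.202·√0.7785 = 0.178230
d₁ = (ln(S/K) + (r+σ²/2)T) / (σ√T) = (ln(201.24/233.68) + (0.0538+0.202²/2)·0.7785) / 0.178230 = (-0.149454 + 0.057766) / 0.178230 = -0.514438
d₂ = d₁ − σ√T = -0.514438 − 0.178230 = -0.692667
e^{−rT} = 0.958982
N(−d₁) = 0.696527,  N(−d₂) = 0.755741
price = K·e^{−rT}·N(−d₂) − S·N(−d₁) = 169.357631 − 140.169082 = 29.188550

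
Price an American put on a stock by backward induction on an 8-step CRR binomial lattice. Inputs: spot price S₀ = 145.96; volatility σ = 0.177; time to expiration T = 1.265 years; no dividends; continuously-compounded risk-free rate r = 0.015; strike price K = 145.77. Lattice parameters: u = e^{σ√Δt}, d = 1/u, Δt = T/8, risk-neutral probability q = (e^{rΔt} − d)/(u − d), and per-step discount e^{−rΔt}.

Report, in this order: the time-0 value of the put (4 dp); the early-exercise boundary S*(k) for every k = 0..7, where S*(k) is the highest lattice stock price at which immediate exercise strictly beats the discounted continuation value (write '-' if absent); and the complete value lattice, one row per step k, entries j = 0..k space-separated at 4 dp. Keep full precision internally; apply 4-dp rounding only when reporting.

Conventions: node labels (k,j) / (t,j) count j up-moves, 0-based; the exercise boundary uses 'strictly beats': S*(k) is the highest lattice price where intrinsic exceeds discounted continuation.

Δt=0.15812  u=1.07292  d=0.93204  q=0.49927  discount=0.99763
step 8 (expiry): payoffs max(K−S,0) = 62.6520 50.0881 35.6251 18.9759 0.0000 0.0000 0.0000 0.0000 0.0000
step 7: (k=7,j=0): S=89.1790, K−S=56.5910, hold=56.2457 ⇒ V=56.5910 exercise | (k=7,j=1): S=102.6590, K−S=43.1110, hold=42.7656 ⇒ V=43.1110 exercise | (k=7,j=2): S=118.1767, K−S=27.5933, hold=27.2480 ⇒ V=27.5933 exercise | (k=7,j=3): S=136.0400, K−S=9.7300, hold=9.4793 ⇒ V=9.7300 exercise | (k=7,j=4): S=156.6034, K−S=0.0000, hold=0.0000 ⇒ V=0.0000 continue | (k=7,j=5): S=180.2752, K−S=0.0000, hold=0.0000 ⇒ V=0.0000 continue | (k=7,j=6): S=207.5251, K−S=0.0000, hold=0.0000 ⇒ V=0.0000 continue | (k=7,j=7): S=238.8940, K−S=0.0000, hold=0.0000 ⇒ V=0.0000 continue  boundary S*=136.0400
step 6: (k=6,j=0): S=95.6819, K−S=50.0881, hold=49.7428 ⇒ V=50.0881 exercise | (k=6,j=1): S=110.1449, K−S=35.6251, hold=35.2797 ⇒ V=35.6251 exercise | (k=6,j=2): S=126.7941, K−S=18.9759, hold=18.6305 ⇒ V=18.9759 exercise | (k=6,j=3): S=145.9600, K−S=0.0000, hold=4.8606 ⇒ V=4.8606 continue | (k=6,j=4): S=168.0229, K−S=0.0000, hold=0.0000 ⇒ V=0.0000 continue | (k=6,j=5): S=193.4208, K−S=0.0000, hold=0.0000 ⇒ V=0.0000 continue | (k=6,j=6): S=222.6578, K−S=0.0000, hold=0.0000 ⇒ V=0.0000 continue  boundary S*=126.7941
step 5: (k=5,j=0): S=102.6590, K−S=43.1110, hold=42.7656 ⇒ V=43.1110 exercise | (k=5,j=1): S=118.1767, K−S=27.5933, hold=27.2480 ⇒ V=27.5933 exercise | (k=5,j=2): S=136.0400, K−S=9.7300, hold=11.9003 ⇒ V=11.9003 continue | (k=5,j=3): S=156.6034, K−S=0.0000, hold=2.4281 ⇒ V=2.4281 continue | (k=5,j=4): S=180.2752, K−S=0.0000, hold=0.0000 ⇒ V=0.0000 continue | (k=5,j=5): S=207.5251, K−S=0.0000, hold=0.0000 ⇒ V=0.0000 continue  boundary S*=118.1767
step 4: (k=4,j=0): S=110.1449, K−S=35.6251, hold=35.2797 ⇒ V=35.6251 exercise | (k=4,j=1): S=126.7941, K−S=18.9759, hold=19.7115 ⇒ V=19.7115 continue | (k=4,j=2): S=145.9600, K−S=0.0000, hold=7.1542 ⇒ V=7.1542 continue | (k=4,j=3): S=168.0229, K−S=0.0000, hold=1.2130 ⇒ V=1.2130 continue | (k=4,j=4): S=193.4208, K−S=0.0000, hold=0.0000 ⇒ V=0.0000 continue  boundary S*=110.1449
step 3: (k=3,j=0): S=118.1767, K−S=27.5933, hold=27.6144 ⇒ V=27.6144 continue | (k=3,j=1): S=136.0400, K−S=9.7300, hold=13.4102 ⇒ V=13.4102 continue | (k=3,j=2): S=156.6034, K−S=0.0000, hold=4.1780 ⇒ V=4.1780 continue | (k=3,j=3): S=180.2752, K−S=0.0000, hold=0.6059 ⇒ V=0.6059 continue  boundary S*=-
step 2: (k=2,j=0): S=126.7941, K−S=18.9759, hold=20.4741 ⇒ V=20.4741 continue | (k=2,j=1): S=145.9600, K−S=0.0000, hold=8.7800 ⇒ V=8.7800 continue | (k=2,j=2): S=168.0229, K−S=0.0000, hold=2.3889 ⇒ V=2.3889 continue  boundary S*=-
step 1: (k=1,j=0): S=136.0400, K−S=9.7300, hold=14.6010 ⇒ V=14.6010 continue | (k=1,j=1): S=156.6034, K−S=0.0000, hold=5.5759 ⇒ V=5.5759 continue  boundary S*=-
step 0: (k=0,j=0): S=145.9600, K−S=0.0000, hold=10.0711 ⇒ V=10.0711 continue  boundary S*=-

price = 10.0711
boundary = - - - - 110.1449 118.1767 126.7941 136.0400
tree:
10.0711
14.6010 5.5759
20.4741 8.7800 2.3889
27.6144 13.4102 4.1780 0.6059
35.6251 19.7115 7.1542 1.2130 0.0000
43.1110 27.5933 11.9003 2.4281 0.0000 0.0000
50.0881 35.6251 18.9759 4.8606 0.0000 0.0000 0.0000
56.5910 43.1110 27.5933 9.7300 0.0000 0.0000 0.0000 0.0000
62.6520 50.0881 35.6251 18.9759 0.0000 0.0000 0.0000 0.0000 0.0000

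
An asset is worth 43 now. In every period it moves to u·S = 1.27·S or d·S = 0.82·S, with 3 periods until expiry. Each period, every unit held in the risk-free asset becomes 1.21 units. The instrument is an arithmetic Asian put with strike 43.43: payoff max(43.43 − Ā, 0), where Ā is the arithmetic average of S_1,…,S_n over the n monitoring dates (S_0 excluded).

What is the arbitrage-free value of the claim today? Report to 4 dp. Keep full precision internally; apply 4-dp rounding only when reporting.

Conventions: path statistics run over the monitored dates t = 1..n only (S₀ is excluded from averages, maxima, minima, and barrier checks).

With p* = (R−d)/(u−d) = 0.8667, sum probability × payoff across the paths and divide by R^3.
Enumerate all 2^3 = 8 price paths (U = up ×1.27, D = down ×0.82); each path with k up-moves has probability p*^k·(1−p*)^(3−k).
DDD: Ā=29.2940, payoff=14.1360, prob=0.002370
UDD: Ā=45.3700, payoff=0.0000, prob=0.015407
DUD: Ā=38.9200, payoff=4.5100, prob=0.015407
UUD: Ā=60.2785, payoff=0.0000, prob=0.100148
DDU: Ā=33.6310, payoff=9.7990, prob=0.015407
UDU: Ā=52.0870, payoff=0.0000, prob=0.100148
DUU: Ā=45.6370, payoff=0.0000, prob=0.100148
UUU: Ā=70.6817, payoff=0.0000, prob=0.650963
Price = Σ prob·payoff / R^3 = 0.253972 / 1.771561 = 0.1434

price = 0.1434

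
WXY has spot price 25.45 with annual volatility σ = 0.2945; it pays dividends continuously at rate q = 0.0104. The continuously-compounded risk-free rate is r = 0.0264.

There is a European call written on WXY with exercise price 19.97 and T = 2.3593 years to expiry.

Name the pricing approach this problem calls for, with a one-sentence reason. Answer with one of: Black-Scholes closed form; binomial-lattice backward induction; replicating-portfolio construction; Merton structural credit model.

Key observation: everything needed for the exact continuous-time valuation of the European call on WXY (strike 19.97) is given, and no feature rules the closed form out.

framework: Black-Scholes closed form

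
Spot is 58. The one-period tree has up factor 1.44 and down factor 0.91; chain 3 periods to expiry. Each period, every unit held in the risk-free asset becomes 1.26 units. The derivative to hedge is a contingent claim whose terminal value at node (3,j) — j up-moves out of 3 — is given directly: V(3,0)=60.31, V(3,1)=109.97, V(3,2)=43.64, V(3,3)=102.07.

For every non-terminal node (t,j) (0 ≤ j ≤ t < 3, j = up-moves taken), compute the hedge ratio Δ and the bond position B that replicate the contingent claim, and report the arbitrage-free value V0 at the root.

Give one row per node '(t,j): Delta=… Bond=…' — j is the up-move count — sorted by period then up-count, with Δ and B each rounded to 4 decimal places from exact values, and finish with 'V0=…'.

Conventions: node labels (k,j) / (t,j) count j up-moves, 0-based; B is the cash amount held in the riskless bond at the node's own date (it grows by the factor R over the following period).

(0,0): Delta=0.0298 Bond=36.4007
(1,0): Delta=-0.7643 Bond=87.7771
(1,1): Delta=0.2879 Bond=24.3101
(2,0): Delta=1.9508 Bond=-19.8058
(2,1): Delta=-1.6467 Bond=177.6646
(2,2): Delta=0.9167 Bond=-44.9867
V0=38.1315

Under the risk-neutral measure, an up-move has probability p* = (R−d)/(u−d) = 0.6604 and values discount at R = 1.26.
Payoffs at expiry: V(3,0)=60.3100, V(3,1)=109.9700, V(3,2)=43.6400, V(3,3)=102.0700
Node (2,0) S=48.0298: V=(p*·109.9700+(1−p*)·60.3100)/1.26=73.8923; Δ=(109.9700−60.3100)/(69.1629−43.7071)=1.9508; B=V−Δ·S=-19.8058
Node (2,1) S=76.0032: V=(p*·43.6400+(1−p*)·109.9700)/1.26=52.5136; Δ=(43.6400−109.9700)/(109.4446−69.1629)=-1.6467; B=V−Δ·S=177.6646
Node (2,2) S=120.2688: V=(p*·102.0700+(1−p*)·43.6400)/1.26=65.2586; Δ=(102.0700−43.6400)/(173.1871−109.4446)=0.9167; B=V−Δ·S=-44.9867
Node (1,0) S=52.7800: V=(p*·52.5136+(1−p*)·73.8923)/1.26=47.4399; Δ=(52.5136−73.8923)/(76.0032−48.0298)=-0.7643; B=V−Δ·S=87.7771
Node (1,1) S=83.5200: V=(p*·65.2586+(1−p*)·52.5136)/1.26=48.3572; Δ=(65.2586−52.5136)/(120.2688−76.0032)=0.2879; B=V−Δ·S=24.3101
Node (0,0) S=58.0000: V=(p*·48.3572+(1−p*)·47.4399)/1.26=38.1315; Δ=(48.3572−47.4399)/(83.5200−52.7800)=0.0298; B=V−Δ·S=36.4007
Check: Δ(0,0)·S0 + B(0,0) = 38.1315 = V0.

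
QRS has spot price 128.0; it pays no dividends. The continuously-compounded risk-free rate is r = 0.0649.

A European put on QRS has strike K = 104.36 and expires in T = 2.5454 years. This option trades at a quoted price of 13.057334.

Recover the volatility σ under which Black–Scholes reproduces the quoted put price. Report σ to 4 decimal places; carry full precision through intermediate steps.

sigma = 0.4277

At σ = 0.4277 the Black–Scholes value reproduces the quote:
σ√T = 0.4277·√2.5454 = 0.682366
d₁ = (ln(S/K) + (r+σ²/2)T) / (σ√T) = (ln(128.0/104.36) + (0.0649+0.4277²/2)·2.5454) / 0.682366 = (0.204184 + 0.398008) / 0.682366 = 0.882506
d₂ = d₁ − σ√T = 0.882506 − 0.682366 = 0.200140
e^{−rT} = 0.847727
N(−d₁) = 0.188752,  N(−d₂) = 0.420686
V = K·e^{−rT}·N(−d₂) − S·N(−d₁) = 37.217547 − 24.160213 = 13.057334 (the quoted price), and the Black–Scholes price is strictly increasing in σ, so σ is unique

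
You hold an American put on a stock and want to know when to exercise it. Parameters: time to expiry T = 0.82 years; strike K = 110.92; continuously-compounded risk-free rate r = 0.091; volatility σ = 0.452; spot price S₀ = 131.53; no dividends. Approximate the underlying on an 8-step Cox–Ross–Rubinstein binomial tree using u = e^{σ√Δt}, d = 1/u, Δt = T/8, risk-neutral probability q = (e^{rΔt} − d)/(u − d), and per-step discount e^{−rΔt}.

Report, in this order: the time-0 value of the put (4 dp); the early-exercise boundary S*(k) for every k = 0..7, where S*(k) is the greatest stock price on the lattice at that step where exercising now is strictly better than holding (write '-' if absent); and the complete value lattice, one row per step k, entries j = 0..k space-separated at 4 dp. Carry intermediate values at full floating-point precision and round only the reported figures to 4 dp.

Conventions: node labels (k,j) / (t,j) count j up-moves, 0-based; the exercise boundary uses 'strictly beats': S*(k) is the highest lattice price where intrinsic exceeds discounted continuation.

params: Δt=0.10250 u=1.15571 d=0.86527 q=0.49615 e^(-rΔt)=0.99072
t_8 payoffs: 69.5916 55.7195 37.1913 12.4439 0.0000 0.0000 0.0000 0.0000 0.0000
t_7: node(7,0) S=47.7635 payoff=63.1565 vs cont=62.1268 → 63.1565 [stop]  node(7,1) S=63.7955 payoff=47.1245 vs cont=46.0948 → 47.1245 [stop]  node(7,2) S=85.2087 payoff=25.7113 vs cont=24.6815 → 25.7113 [stop]  node(7,3) S=113.8093 payoff=0.0000 vs cont=6.2116 → 6.2116 [wait]  node(7,4) S=152.0099 payoff=0.0000 vs cont=0.0000 → 0.0000 [wait]  node(7,5) S=203.0326 payoff=0.0000 vs cont=0.0000 → 0.0000 [wait]  node(7,6) S=271.1814 payoff=0.0000 vs cont=0.0000 → 0.0000 [wait]  node(7,7) S=362.2046 payoff=0.0000 vs cont=0.0000 → 0.0000 [wait]  ⇒ S*(7)=85.2087
t_6: node(6,0) S=55.2005 payoff=55.7195 vs cont=54.6897 → 55.7195 [stop]  node(6,1) S=73.7287 payoff=37.1913 vs cont=36.1615 → 37.1913 [stop]  node(6,2) S=98.4761 payoff=12.4439 vs cont=15.8876 → 15.8876 [wait]  node(6,3) S=131.5300 payoff=0.0000 vs cont=3.1007 → 3.1007 [wait]  node(6,4) S=175.6786 payoff=0.0000 vs cont=0.0000 → 0.0000 [wait]  node(6,5) S=234.6459 payoff=0.0000 vs cont=0.0000 → 0.0000 [wait]  node(6,6) S=313.4057 payoff=0.0000 vs cont=0.0000 → 0.0000 [wait]  ⇒ S*(6)=73.7287
t_5: node(5,0) S=63.7955 payoff=47.1245 vs cont=46.0948 → 47.1245 [stop]  node(5,1) S=85.2087 payoff=25.7113 vs cont=26.3743 → 26.3743 [wait]  node(5,2) S=113.8093 payoff=0.0000 vs cont=9.4548 → 9.4548 [wait]  node(5,3) S=152.0099 payoff=0.0000 vs cont=1.5478 → 1.5478 [wait]  node(5,4) S=203.0326 payoff=0.0000 vs cont=0.0000 → 0.0000 [wait]  node(5,5) S=271.1814 payoff=0.0000 vs cont=0.0000 → 0.0000 [wait]  ⇒ S*(5)=63.7955
t_4: node(4,0) S=73.7287 payoff=37.1913 vs cont=36.4873 → 37.1913 [stop]  node(4,1) S=98.4761 payoff=12.4439 vs cont=17.8127 → 17.8127 [wait]  node(4,2) S=131.5300 payoff=0.0000 vs cont=5.4803 → 5.4803 [wait]  node(4,3) S=175.6786 payoff=0.0000 vs cont=0.7726 → 0.7726 [wait]  node(4,4) S=234.6459 payoff=0.0000 vs cont=0.0000 → 0.0000 [wait]  ⇒ S*(4)=73.7287
t_3: node(3,0) S=85.2087 payoff=25.7113 vs cont=27.3205 → 27.3205 [wait]  node(3,1) S=113.8093 payoff=0.0000 vs cont=11.5854 → 11.5854 [wait]  node(3,2) S=152.0099 payoff=0.0000 vs cont=3.1154 → 3.1154 [wait]  node(3,3) S=203.0326 payoff=0.0000 vs cont=0.3857 → 0.3857 [wait]  ⇒ S*(3)=-
t_2: node(2,0) S=98.4761 payoff=12.4439 vs cont=19.3324 → 19.3324 [wait]  node(2,1) S=131.5300 payoff=0.0000 vs cont=7.3145 → 7.3145 [wait]  node(2,2) S=175.6786 payoff=0.0000 vs cont=1.7447 → 1.7447 [wait]  ⇒ S*(2)=-
t_1: node(1,0) S=113.8093 payoff=0.0000 vs cont=13.2455 → 13.2455 [wait]  node(1,1) S=152.0099 payoff=0.0000 vs cont=4.5088 → 4.5088 [wait]  ⇒ S*(1)=-
t_0: node(0,0) S=131.5300 payoff=0.0000 vs cont=8.8280 → 8.8280 [wait]  ⇒ S*(0)=-

price = 8.8280
boundary = - - - - 73.7287 63.7955 73.7287 85.2087
tree:
8.8280
13.2455 4.5088
19.3324 7.3145 1.7447
27.3205 11.5854 3.1154 0.3857
37.1913 17.8127 5.4803 0.7726 0.0000
47.1245 26.3743 9.4548 1.5478 0.0000 0.0000
55.7195 37.1913 15.8876 3.1007 0.0000 0.0000 0.0000
63.1565 47.1245 25.7113 6.2116 0.0000 0.0000 0.0000 0.0000
69.5916 55.7195 37.1913 12.4439 0.0000 0.0000 0.0000 0.0000 0.0000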